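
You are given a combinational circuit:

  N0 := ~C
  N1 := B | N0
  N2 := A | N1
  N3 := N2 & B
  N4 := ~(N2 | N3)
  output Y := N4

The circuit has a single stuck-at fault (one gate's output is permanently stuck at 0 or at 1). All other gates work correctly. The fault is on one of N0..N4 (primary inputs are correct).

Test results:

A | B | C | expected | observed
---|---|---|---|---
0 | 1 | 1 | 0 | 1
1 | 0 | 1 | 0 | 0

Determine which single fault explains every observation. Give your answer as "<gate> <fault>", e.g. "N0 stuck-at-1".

Fault-free values for test 1 (A=0, B=1, C=1): N0=0, N1=1, N2=1, N3=1, N4=0, giving Y=0. Observed 1.
Test 1: faults giving observed 1 are {N1 stuck-at-0, N2 stuck-at-0, N4 stuck-at-1}.
Test 2 (A=1, B=0, C=1): fault-free N0=0, N1=0, N2=1, N3=0, N4=0 → 0; observed 0. Eliminates N2 stuck-at-0, N4 stuck-at-1.
Only N1 stuck-at-0 is consistent with every test.

N1 stuck-at-0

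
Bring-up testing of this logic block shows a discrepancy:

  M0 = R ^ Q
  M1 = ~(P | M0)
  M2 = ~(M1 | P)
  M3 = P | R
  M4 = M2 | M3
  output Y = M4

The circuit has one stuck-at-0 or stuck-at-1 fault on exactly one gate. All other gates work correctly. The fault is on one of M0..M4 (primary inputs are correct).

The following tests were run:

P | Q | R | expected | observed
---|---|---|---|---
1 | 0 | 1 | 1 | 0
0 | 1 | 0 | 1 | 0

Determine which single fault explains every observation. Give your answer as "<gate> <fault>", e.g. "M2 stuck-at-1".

M4 stuck-at-0

Fault-free values for test 1 (P=1, Q=0, R=1): M0=1, M1=0, M2=0, M3=1, M4=1, giving Y=1. Observed 0.
Test 1: faults giving observed 0 are {M3 stuck-at-0, M4 stuck-at-0}.
Test 2 (P=0, Q=1, R=0): fault-free M0=1, M1=0, M2=1, M3=0, M4=1 → 1; observed 0. Eliminates M3 stuck-at-0.
Only M4 stuck-at-0 is consistent with every test.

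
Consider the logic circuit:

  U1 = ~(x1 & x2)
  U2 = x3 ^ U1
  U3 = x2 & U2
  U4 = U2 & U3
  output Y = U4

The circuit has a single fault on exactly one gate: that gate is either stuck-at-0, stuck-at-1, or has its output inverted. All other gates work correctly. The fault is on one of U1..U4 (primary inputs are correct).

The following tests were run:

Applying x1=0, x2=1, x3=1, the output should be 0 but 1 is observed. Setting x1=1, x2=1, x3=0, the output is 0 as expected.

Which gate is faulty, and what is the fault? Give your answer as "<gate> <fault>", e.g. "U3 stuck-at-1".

U1 stuck-at-0

Fault-free values for test 1 (x1=0, x2=1, x3=1): U1=1, U2=0, U3=0, U4=0, giving Y=0. Observed 1.
Test 1: faults giving observed 1 are {U1 stuck-at-0, U1 inverted output, U2 stuck-at-1, U2 inverted output, U4 stuck-at-1, U4 inverted output}.
Test 2 (x1=1, x2=1, x3=0): fault-free U1=0, U2=0, U3=0, U4=0 → 0; observed 0. Eliminates U1 inverted output, U2 stuck-at-1, U2 inverted output, U4 stuck-at-1, U4 inverted output.
Only U1 stuck-at-0 is consistent with every test.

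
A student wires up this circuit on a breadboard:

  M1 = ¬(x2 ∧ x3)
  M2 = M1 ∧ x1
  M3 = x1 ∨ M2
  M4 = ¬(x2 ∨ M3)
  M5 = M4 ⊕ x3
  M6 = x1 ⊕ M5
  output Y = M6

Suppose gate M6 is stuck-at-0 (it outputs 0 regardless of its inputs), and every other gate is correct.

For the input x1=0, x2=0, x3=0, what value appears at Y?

Propagate with M6 forced: M1=1, M2=0, M3=0, M4=1, M5=1, M6=0 [stuck-at-0].
So Y = 0. (Without the fault it would be 1.)

0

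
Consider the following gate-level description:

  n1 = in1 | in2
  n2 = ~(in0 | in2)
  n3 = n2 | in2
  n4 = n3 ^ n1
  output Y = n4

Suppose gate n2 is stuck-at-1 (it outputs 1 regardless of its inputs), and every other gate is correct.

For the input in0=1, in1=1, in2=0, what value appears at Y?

Propagate with n2 forced: n1=1, n2=1 [stuck-at-1], n3=1, n4=0.
So Y = 0. (Without the fault it would be 1.)

0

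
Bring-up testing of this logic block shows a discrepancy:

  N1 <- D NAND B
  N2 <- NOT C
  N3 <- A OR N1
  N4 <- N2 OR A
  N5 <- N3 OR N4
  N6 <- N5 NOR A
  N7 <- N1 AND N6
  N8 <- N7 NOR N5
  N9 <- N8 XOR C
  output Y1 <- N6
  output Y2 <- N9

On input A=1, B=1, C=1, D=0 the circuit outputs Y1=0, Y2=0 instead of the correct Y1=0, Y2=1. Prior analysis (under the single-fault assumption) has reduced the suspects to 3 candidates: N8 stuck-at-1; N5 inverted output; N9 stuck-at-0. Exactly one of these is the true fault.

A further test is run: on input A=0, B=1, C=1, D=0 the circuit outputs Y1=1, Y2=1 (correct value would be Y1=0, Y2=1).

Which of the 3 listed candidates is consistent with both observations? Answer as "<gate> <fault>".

N5 inverted output

Evaluate each candidate on input A=0, B=1, C=1, D=0:
  N8 stuck-at-1: N1=1, N2=0, N3=1, N4=0, N5=1, N6=0, N7=0, N8=1 [stuck-at-1], N9=0 → Y1=0, Y2=0 — eliminated
  N5 inverted output: N1=1, N2=0, N3=1, N4=0, N5=0 [inverted output], N6=1, N7=1, N8=0, N9=1 → Y1=1, Y2=1 — matches
  N9 stuck-at-0: N1=1, N2=0, N3=1, N4=0, N5=1, N6=0, N7=0, N8=0, N9=0 [stuck-at-0] → Y1=0, Y2=0 — eliminated
Only N5 inverted output reproduces the observed Y1=1, Y2=1.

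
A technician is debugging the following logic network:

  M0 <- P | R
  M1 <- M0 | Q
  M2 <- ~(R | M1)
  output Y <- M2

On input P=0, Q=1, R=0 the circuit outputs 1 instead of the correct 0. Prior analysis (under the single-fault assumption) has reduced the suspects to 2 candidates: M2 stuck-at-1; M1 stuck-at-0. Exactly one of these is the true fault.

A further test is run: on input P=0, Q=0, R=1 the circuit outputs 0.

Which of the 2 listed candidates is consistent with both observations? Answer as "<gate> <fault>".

Evaluate each candidate on input P=0, Q=0, R=1:
  M2 stuck-at-1: M0=1, M1=1, M2=1 [stuck-at-1] → 1 — eliminated
  M1 stuck-at-0: M0=1, M1=0 [stuck-at-0], M2=0 → 0 — matches
Only M1 stuck-at-0 reproduces the observed 0.

M1 stuck-at-0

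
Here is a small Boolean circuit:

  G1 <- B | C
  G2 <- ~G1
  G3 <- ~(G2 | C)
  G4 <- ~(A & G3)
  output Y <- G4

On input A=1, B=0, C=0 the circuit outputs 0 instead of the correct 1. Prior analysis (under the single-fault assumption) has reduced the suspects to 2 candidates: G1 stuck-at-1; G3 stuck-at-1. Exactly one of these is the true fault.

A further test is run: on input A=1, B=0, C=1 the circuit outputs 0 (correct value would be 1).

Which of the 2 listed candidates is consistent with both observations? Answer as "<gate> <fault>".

Evaluate each candidate on input A=1, B=0, C=1:
  G1 stuck-at-1: G1=1 [stuck-at-1], G2=0, G3=0, G4=1 → 1 — eliminated
  G3 stuck-at-1: G1=1, G2=0, G3=1 [stuck-at-1], G4=0 → 0 — matches
Only G3 stuck-at-1 reproduces the observed 0.

G3 stuck-at-1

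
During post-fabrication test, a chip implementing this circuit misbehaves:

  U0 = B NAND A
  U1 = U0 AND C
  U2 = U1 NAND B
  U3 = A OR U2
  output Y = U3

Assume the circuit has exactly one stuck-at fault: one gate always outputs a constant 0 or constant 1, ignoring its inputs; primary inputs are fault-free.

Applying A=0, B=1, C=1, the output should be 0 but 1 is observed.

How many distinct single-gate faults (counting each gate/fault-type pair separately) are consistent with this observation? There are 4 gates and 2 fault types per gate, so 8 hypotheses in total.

Fault-free: U0=1, U1=1, U2=0, U3=0 → 0. Observed 1.
  U0 stuck-at-0: output 1 ✓
  U0 stuck-at-1: output 0 ✗
  U1 stuck-at-0: output 1 ✓
  U1 stuck-at-1: output 0 ✗
  U2 stuck-at-0: output 0 ✗
  U2 stuck-at-1: output 1 ✓
  U3 stuck-at-0: output 0 ✗
  U3 stuck-at-1: output 1 ✓
Consistent faults: {U0 stuck-at-0, U1 stuck-at-0, U2 stuck-at-1, U3 stuck-at-1} — 4 in all.

4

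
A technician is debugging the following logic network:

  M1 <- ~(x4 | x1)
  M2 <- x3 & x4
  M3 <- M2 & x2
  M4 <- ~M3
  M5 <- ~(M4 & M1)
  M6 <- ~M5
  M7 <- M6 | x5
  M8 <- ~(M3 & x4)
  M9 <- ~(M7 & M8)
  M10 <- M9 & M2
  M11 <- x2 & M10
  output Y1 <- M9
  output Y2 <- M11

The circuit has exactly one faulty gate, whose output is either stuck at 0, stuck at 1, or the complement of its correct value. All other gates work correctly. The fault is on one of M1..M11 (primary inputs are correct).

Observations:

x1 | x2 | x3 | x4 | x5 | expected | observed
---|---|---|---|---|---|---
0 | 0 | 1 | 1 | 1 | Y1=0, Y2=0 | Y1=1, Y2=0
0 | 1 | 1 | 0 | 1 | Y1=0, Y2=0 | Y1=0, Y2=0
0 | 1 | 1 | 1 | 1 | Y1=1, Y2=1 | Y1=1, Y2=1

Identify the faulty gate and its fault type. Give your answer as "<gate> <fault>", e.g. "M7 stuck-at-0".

Fault-free values for test 1 (x1=0, x2=0, x3=1, x4=1, x5=1): M1=0, M2=1, M3=0, M4=1, M5=1, M6=0, M7=1, M8=1, M9=0, M10=0, M11=0, giving Y1=0, Y2=0. Observed Y1=1, Y2=0.
Test 1: faults giving observed Y1=1, Y2=0 are {M3 stuck-at-1, M3 inverted output, M7 stuck-at-0, M7 inverted output, M8 stuck-at-0, M8 inverted output, M9 stuck-at-1, M9 inverted output}.
Test 2 (x1=0, x2=1, x3=1, x4=0, x5=1): fault-free M1=1, M2=0, M3=0, M4=1, M5=0, M6=1, M7=1, M8=1, M9=0, M10=0, M11=0 → Y1=0, Y2=0; observed Y1=0, Y2=0. Eliminates M7 stuck-at-0, M7 inverted output, M8 stuck-at-0, M8 inverted output, M9 stuck-at-1, M9 inverted output.
Test 3 (x1=0, x2=1, x3=1, x4=1, x5=1): fault-free M1=0, M2=1, M3=1, M4=0, M5=1, M6=0, M7=1, M8=0, M9=1, M10=1, M11=1 → Y1=1, Y2=1; observed Y1=1, Y2=1. Eliminates M3 inverted output.
Only M3 stuck-at-1 is consistent with every test.

M3 stuck-at-1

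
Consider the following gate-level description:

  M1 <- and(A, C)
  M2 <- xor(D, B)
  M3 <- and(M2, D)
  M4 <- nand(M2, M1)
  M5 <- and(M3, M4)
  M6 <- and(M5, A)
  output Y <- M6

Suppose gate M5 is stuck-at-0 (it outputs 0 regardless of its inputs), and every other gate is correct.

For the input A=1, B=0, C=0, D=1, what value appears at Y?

Propagate with M5 forced: M1=0, M2=1, M3=1, M4=1, M5=0 [stuck-at-0], M6=0.
So Y = 0. (Without the fault it would be 1.)

0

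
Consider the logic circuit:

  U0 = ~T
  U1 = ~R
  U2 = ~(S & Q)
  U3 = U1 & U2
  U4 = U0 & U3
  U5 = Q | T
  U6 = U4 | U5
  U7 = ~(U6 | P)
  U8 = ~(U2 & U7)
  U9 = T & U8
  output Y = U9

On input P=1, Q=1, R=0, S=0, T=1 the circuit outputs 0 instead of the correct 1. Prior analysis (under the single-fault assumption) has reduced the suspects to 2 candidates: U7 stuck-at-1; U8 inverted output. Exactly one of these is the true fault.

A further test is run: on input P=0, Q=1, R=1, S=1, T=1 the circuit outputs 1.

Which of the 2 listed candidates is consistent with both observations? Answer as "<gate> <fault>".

Evaluate each candidate on input P=0, Q=1, R=1, S=1, T=1:
  U7 stuck-at-1: U0=0, U1=0, U2=0, U3=0, U4=0, U5=1, U6=1, U7=1 [stuck-at-1], U8=1, U9=1 → 1 — matches
  U8 inverted output: U0=0, U1=0, U2=0, U3=0, U4=0, U5=1, U6=1, U7=0, U8=0 [inverted output], U9=0 → 0 — eliminated
Only U7 stuck-at-1 reproduces the observed 1.

U7 stuck-at-1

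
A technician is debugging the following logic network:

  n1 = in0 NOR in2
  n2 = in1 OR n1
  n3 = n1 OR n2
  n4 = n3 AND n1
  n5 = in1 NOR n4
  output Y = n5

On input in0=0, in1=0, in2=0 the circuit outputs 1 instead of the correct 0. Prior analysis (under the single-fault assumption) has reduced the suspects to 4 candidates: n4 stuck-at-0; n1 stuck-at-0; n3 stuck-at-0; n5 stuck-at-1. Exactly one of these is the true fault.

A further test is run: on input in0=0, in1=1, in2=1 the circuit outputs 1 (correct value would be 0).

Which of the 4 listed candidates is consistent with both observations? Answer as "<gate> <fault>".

n5 stuck-at-1

Evaluate each candidate on input in0=0, in1=1, in2=1:
  n4 stuck-at-0: n1=0, n2=1, n3=1, n4=0 [stuck-at-0], n5=0 → 0 — eliminated
  n1 stuck-at-0: n1=0 [stuck-at-0], n2=1, n3=1, n4=0, n5=0 → 0 — eliminated
  n3 stuck-at-0: n1=0, n2=1, n3=0 [stuck-at-0], n4=0, n5=0 → 0 — eliminated
  n5 stuck-at-1: n1=0, n2=1, n3=1, n4=0, n5=1 [stuck-at-1] → 1 — matches
Only n5 stuck-at-1 reproduces the observed 1.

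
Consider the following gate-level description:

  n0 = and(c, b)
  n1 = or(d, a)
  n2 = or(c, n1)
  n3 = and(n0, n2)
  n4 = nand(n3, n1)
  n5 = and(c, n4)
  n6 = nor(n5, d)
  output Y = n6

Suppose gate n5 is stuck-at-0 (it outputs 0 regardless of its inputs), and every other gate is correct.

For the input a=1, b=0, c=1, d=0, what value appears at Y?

1

Propagate with n5 forced: n0=0, n1=1, n2=1, n3=0, n4=1, n5=0 [stuck-at-0], n6=1.
So Y = 1. (Without the fault it would be 0.)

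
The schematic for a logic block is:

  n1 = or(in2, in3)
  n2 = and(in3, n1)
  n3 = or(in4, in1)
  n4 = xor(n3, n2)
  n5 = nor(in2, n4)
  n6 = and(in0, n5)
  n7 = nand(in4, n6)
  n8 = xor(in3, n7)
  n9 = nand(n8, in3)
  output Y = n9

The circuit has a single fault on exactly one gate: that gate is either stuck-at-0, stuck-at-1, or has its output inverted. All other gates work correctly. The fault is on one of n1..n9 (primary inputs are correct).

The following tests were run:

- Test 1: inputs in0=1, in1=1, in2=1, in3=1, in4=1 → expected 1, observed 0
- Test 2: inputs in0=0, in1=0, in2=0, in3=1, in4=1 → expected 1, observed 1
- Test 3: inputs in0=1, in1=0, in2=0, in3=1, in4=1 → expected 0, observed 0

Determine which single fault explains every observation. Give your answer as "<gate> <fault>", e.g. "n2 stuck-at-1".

n5 stuck-at-1

Fault-free values for test 1 (in0=1, in1=1, in2=1, in3=1, in4=1): n1=1, n2=1, n3=1, n4=0, n5=0, n6=0, n7=1, n8=0, n9=1, giving Y=1. Observed 0.
Test 1: faults giving observed 0 are {n5 stuck-at-1, n5 inverted output, n6 stuck-at-1, n6 inverted output, n7 stuck-at-0, n7 inverted output, n8 stuck-at-1, n8 inverted output, n9 stuck-at-0, n9 inverted output}.
Test 2 (in0=0, in1=0, in2=0, in3=1, in4=1): fault-free n1=1, n2=1, n3=1, n4=0, n5=1, n6=0, n7=1, n8=0, n9=1 → 1; observed 1. Eliminates n6 stuck-at-1, n6 inverted output, n7 stuck-at-0, n7 inverted output, n8 stuck-at-1, n8 inverted output, n9 stuck-at-0, n9 inverted output.
Test 3 (in0=1, in1=0, in2=0, in3=1, in4=1): fault-free n1=1, n2=1, n3=1, n4=0, n5=1, n6=1, n7=0, n8=1, n9=0 → 0; observed 0. Eliminates n5 inverted output.
Only n5 stuck-at-1 is consistent with every test.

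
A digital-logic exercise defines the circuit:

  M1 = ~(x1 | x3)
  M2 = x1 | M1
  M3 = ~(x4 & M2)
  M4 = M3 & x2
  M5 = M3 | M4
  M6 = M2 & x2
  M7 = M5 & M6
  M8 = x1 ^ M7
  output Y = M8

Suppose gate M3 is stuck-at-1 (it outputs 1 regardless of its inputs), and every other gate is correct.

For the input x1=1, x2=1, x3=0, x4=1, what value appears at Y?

0

Propagate with M3 forced: M1=0, M2=1, M3=1 [stuck-at-1], M4=1, M5=1, M6=1, M7=1, M8=0.
So Y = 0. (Without the fault it would be 1.)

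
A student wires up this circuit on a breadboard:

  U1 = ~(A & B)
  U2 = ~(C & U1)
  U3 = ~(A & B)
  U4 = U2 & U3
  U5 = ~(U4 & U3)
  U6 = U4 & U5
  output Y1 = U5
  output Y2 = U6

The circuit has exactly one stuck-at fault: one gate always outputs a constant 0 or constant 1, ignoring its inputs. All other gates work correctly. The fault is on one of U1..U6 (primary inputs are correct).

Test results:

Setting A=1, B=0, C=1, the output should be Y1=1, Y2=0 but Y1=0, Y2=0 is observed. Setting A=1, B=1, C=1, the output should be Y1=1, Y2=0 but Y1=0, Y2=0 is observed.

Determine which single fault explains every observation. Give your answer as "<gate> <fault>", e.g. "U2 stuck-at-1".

U5 stuck-at-0

Fault-free values for test 1 (A=1, B=0, C=1): U1=1, U2=0, U3=1, U4=0, U5=1, U6=0, giving Y1=1, Y2=0. Observed Y1=0, Y2=0.
Test 1: faults giving observed Y1=0, Y2=0 are {U1 stuck-at-0, U2 stuck-at-1, U4 stuck-at-1, U5 stuck-at-0}.
Test 2 (A=1, B=1, C=1): fault-free U1=0, U2=1, U3=0, U4=0, U5=1, U6=0 → Y1=1, Y2=0; observed Y1=0, Y2=0. Eliminates U1 stuck-at-0, U2 stuck-at-1, U4 stuck-at-1.
Only U5 stuck-at-0 is consistent with every test.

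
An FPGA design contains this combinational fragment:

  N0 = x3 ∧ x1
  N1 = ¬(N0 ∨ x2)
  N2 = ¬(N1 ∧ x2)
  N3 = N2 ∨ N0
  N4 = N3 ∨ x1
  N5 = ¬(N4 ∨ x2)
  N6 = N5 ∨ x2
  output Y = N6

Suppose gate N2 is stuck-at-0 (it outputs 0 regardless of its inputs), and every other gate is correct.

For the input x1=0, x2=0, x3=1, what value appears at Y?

Propagate with N2 forced: N0=0, N1=1, N2=0 [stuck-at-0], N3=0, N4=0, N5=1, N6=1.
So Y = 1. (Without the fault it would be 0.)

1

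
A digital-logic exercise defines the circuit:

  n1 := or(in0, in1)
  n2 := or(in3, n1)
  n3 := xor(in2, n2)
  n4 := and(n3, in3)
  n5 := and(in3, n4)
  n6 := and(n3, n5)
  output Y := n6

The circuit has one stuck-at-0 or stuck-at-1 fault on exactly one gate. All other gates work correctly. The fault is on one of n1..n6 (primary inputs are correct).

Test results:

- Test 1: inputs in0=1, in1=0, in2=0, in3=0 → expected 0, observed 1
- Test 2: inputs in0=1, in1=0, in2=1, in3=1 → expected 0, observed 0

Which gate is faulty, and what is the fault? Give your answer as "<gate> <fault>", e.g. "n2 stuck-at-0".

Fault-free values for test 1 (in0=1, in1=0, in2=0, in3=0): n1=1, n2=1, n3=1, n4=0, n5=0, n6=0, giving Y=0. Observed 1.
Test 1: faults giving observed 1 are {n5 stuck-at-1, n6 stuck-at-1}.
Test 2 (in0=1, in1=0, in2=1, in3=1): fault-free n1=1, n2=1, n3=0, n4=0, n5=0, n6=0 → 0; observed 0. Eliminates n6 stuck-at-1.
Only n5 stuck-at-1 is consistent with every test.

n5 stuck-at-1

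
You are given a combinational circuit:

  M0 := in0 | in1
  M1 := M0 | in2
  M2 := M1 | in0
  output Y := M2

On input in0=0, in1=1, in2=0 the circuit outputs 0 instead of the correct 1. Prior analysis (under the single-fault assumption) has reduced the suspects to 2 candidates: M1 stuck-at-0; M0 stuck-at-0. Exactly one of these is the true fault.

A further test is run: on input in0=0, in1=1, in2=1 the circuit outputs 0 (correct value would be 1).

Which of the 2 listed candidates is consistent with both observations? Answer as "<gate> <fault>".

M1 stuck-at-0

Evaluate each candidate on input in0=0, in1=1, in2=1:
  M1 stuck-at-0: M0=1, M1=0 [stuck-at-0], M2=0 → 0 — matches
  M0 stuck-at-0: M0=0 [stuck-at-0], M1=1, M2=1 → 1 — eliminated
Only M1 stuck-at-0 reproduces the observed 0.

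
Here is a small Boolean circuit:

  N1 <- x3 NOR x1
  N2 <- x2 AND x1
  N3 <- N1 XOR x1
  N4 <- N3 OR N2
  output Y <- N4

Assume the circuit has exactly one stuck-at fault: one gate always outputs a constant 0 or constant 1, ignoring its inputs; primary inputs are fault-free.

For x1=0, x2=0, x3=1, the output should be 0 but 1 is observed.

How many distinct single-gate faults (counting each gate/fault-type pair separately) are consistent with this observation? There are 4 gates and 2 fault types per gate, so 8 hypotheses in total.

4

Fault-free: N1=0, N2=0, N3=0, N4=0 → 0. Observed 1.
  N1 stuck-at-0: output 0 ✗
  N1 stuck-at-1: output 1 ✓
  N2 stuck-at-0: output 0 ✗
  N2 stuck-at-1: output 1 ✓
  N3 stuck-at-0: output 0 ✗
  N3 stuck-at-1: output 1 ✓
  N4 stuck-at-0: output 0 ✗
  N4 stuck-at-1: output 1 ✓
Consistent faults: {N1 stuck-at-1, N2 stuck-at-1, N3 stuck-at-1, N4 stuck-at-1} — 4 in all.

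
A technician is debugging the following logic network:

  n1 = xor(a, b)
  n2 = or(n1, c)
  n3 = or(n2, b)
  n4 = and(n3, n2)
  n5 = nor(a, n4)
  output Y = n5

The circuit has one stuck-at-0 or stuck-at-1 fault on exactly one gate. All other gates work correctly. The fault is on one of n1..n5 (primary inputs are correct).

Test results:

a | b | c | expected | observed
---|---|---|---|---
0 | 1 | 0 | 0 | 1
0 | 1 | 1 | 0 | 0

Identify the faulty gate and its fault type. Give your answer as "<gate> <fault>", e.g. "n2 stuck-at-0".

n1 stuck-at-0

Fault-free values for test 1 (a=0, b=1, c=0): n1=1, n2=1, n3=1, n4=1, n5=0, giving Y=0. Observed 1.
Test 1: faults giving observed 1 are {n1 stuck-at-0, n2 stuck-at-0, n3 stuck-at-0, n4 stuck-at-0, n5 stuck-at-1}.
Test 2 (a=0, b=1, c=1): fault-free n1=1, n2=1, n3=1, n4=1, n5=0 → 0; observed 0. Eliminates n2 stuck-at-0, n3 stuck-at-0, n4 stuck-at-0, n5 stuck-at-1.
Only n1 stuck-at-0 is consistent with every test.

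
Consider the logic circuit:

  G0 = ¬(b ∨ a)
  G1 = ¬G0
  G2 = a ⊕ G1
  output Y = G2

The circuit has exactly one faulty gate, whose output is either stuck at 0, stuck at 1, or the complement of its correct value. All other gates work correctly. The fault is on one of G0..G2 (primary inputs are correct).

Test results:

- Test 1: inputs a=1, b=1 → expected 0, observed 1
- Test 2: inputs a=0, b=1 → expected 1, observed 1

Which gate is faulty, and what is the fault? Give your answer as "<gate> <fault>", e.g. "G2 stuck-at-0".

G2 stuck-at-1

Fault-free values for test 1 (a=1, b=1): G0=0, G1=1, G2=0, giving Y=0. Observed 1.
Test 1: faults giving observed 1 are {G0 stuck-at-1, G0 inverted output, G1 stuck-at-0, G1 inverted output, G2 stuck-at-1, G2 inverted output}.
Test 2 (a=0, b=1): fault-free G0=0, G1=1, G2=1 → 1; observed 1. Eliminates G0 stuck-at-1, G0 inverted output, G1 stuck-at-0, G1 inverted output, G2 inverted output.
Only G2 stuck-at-1 is consistent with every test.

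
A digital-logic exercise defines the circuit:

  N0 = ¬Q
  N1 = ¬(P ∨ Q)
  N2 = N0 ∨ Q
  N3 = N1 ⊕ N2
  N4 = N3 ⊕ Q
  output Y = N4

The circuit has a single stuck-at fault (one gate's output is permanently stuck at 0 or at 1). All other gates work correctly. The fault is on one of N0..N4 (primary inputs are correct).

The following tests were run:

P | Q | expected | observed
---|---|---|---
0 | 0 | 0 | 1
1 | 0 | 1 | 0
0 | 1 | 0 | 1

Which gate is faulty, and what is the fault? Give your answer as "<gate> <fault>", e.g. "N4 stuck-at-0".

Fault-free values for test 1 (P=0, Q=0): N0=1, N1=1, N2=1, N3=0, N4=0, giving Y=0. Observed 1.
Test 1: faults giving observed 1 are {N0 stuck-at-0, N1 stuck-at-0, N2 stuck-at-0, N3 stuck-at-1, N4 stuck-at-1}.
Test 2 (P=1, Q=0): fault-free N0=1, N1=0, N2=1, N3=1, N4=1 → 1; observed 0. Eliminates N1 stuck-at-0, N3 stuck-at-1, N4 stuck-at-1.
Test 3 (P=0, Q=1): fault-free N0=0, N1=0, N2=1, N3=1, N4=0 → 0; observed 1. Eliminates N0 stuck-at-0.
Only N2 stuck-at-0 is consistent with every test.

N2 stuck-at-0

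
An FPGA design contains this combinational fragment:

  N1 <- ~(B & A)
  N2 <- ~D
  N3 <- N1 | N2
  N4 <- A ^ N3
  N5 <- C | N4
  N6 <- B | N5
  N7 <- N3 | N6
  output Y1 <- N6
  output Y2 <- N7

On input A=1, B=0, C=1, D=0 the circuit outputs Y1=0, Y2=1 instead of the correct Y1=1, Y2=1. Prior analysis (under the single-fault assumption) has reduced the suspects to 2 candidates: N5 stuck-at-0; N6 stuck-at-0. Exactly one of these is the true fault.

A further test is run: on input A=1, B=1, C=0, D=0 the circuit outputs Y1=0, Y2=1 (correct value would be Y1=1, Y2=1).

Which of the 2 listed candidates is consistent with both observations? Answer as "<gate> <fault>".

Evaluate each candidate on input A=1, B=1, C=0, D=0:
  N5 stuck-at-0: N1=0, N2=1, N3=1, N4=0, N5=0 [stuck-at-0], N6=1, N7=1 → Y1=1, Y2=1 — eliminated
  N6 stuck-at-0: N1=0, N2=1, N3=1, N4=0, N5=0, N6=0 [stuck-at-0], N7=1 → Y1=0, Y2=1 — matches
Only N6 stuck-at-0 reproduces the observed Y1=0, Y2=1.

N6 stuck-at-0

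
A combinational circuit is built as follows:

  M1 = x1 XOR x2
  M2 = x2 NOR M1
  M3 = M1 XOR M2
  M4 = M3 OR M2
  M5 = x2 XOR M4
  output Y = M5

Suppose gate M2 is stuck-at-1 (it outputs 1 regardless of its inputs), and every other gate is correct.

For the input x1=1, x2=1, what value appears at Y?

Propagate with M2 forced: M1=0, M2=1 [stuck-at-1], M3=1, M4=1, M5=0.
So Y = 0. (Without the fault it would be 1.)

0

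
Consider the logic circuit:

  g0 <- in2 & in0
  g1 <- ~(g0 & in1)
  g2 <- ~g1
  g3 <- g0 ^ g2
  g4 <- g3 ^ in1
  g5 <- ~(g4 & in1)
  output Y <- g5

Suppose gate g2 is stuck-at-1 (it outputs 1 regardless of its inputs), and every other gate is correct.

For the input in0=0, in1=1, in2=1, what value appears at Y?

1

Propagate with g2 forced: g0=0, g1=1, g2=1 [stuck-at-1], g3=1, g4=0, g5=1.
So Y = 1. (Without the fault it would be 0.)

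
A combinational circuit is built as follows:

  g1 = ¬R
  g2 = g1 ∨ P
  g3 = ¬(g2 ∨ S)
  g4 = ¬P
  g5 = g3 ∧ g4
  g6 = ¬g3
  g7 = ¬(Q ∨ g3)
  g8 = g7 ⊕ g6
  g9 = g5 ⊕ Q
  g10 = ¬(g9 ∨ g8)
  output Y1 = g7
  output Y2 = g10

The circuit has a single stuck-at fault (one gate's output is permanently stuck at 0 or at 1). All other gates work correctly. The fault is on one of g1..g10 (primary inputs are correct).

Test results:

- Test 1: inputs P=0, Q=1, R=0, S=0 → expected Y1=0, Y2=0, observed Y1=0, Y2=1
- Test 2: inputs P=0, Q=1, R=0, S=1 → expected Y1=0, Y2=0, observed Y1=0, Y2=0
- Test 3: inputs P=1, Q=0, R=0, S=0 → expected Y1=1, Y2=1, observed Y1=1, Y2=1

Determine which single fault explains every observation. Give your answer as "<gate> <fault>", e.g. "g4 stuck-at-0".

Fault-free values for test 1 (P=0, Q=1, R=0, S=0): g1=1, g2=1, g3=0, g4=1, g5=0, g6=1, g7=0, g8=1, g9=1, g10=0, giving Y1=0, Y2=0. Observed Y1=0, Y2=1.
Test 1: faults giving observed Y1=0, Y2=1 are {g1 stuck-at-0, g2 stuck-at-0, g3 stuck-at-1, g10 stuck-at-1}.
Test 2 (P=0, Q=1, R=0, S=1): fault-free g1=1, g2=1, g3=0, g4=1, g5=0, g6=1, g7=0, g8=1, g9=1, g10=0 → Y1=0, Y2=0; observed Y1=0, Y2=0. Eliminates g3 stuck-at-1, g10 stuck-at-1.
Test 3 (P=1, Q=0, R=0, S=0): fault-free g1=1, g2=1, g3=0, g4=0, g5=0, g6=1, g7=1, g8=0, g9=0, g10=1 → Y1=1, Y2=1; observed Y1=1, Y2=1. Eliminates g2 stuck-at-0.
Only g1 stuck-at-0 is consistent with every test.

g1 stuck-at-0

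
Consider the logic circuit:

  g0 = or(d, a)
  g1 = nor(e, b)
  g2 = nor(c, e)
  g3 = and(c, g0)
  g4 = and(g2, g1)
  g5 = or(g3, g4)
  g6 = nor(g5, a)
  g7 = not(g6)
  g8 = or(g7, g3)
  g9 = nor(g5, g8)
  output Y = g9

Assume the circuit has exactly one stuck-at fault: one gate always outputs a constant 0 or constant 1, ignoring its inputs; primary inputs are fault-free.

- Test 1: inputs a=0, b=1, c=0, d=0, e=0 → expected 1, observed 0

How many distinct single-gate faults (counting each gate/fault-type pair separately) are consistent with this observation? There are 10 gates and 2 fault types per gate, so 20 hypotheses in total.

8

Fault-free: g0=0, g1=0, g2=1, g3=0, g4=0, g5=0, g6=1, g7=0, g8=0, g9=1 → 1. Observed 0.
  g0: none of the 2 fault types match ✗
  g1: stuck-at-1 ✓; others ✗
  g2: none of the 2 fault types match ✗
  g3: stuck-at-1 ✓; others ✗
  g4: stuck-at-1 ✓; others ✗
  g5: stuck-at-1 ✓; others ✗
  g6: stuck-at-0 ✓; others ✗
  g7: stuck-at-1 ✓; others ✗
  g8: stuck-at-1 ✓; others ✗
  g9: stuck-at-0 ✓; others ✗
Consistent faults: {g1 stuck-at-1, g3 stuck-at-1, g4 stuck-at-1, g5 stuck-at-1, g6 stuck-at-0, g7 stuck-at-1, g8 stuck-at-1, g9 stuck-at-0} — 8 in all.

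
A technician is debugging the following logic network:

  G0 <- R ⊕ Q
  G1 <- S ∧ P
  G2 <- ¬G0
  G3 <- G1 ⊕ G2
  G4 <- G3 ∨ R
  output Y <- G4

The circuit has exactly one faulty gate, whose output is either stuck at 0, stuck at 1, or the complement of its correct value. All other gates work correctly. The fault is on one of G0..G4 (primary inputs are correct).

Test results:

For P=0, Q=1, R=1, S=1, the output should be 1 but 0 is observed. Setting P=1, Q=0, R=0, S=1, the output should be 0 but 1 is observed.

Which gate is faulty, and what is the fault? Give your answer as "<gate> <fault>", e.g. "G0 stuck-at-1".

G4 inverted output

Fault-free values for test 1 (P=0, Q=1, R=1, S=1): G0=0, G1=0, G2=1, G3=1, G4=1, giving Y=1. Observed 0.
Test 1: faults giving observed 0 are {G4 stuck-at-0, G4 inverted output}.
Test 2 (P=1, Q=0, R=0, S=1): fault-free G0=0, G1=1, G2=1, G3=0, G4=0 → 0; observed 1. Eliminates G4 stuck-at-0.
Only G4 inverted output is consistent with every test.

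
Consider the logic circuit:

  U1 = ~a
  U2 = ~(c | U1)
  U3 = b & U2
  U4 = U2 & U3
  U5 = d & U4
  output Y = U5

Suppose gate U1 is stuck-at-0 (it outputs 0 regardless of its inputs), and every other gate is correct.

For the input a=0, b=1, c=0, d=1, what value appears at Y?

Propagate with U1 forced: U1=0 [stuck-at-0], U2=1, U3=1, U4=1, U5=1.
So Y = 1. (Without the fault it would be 0.)

1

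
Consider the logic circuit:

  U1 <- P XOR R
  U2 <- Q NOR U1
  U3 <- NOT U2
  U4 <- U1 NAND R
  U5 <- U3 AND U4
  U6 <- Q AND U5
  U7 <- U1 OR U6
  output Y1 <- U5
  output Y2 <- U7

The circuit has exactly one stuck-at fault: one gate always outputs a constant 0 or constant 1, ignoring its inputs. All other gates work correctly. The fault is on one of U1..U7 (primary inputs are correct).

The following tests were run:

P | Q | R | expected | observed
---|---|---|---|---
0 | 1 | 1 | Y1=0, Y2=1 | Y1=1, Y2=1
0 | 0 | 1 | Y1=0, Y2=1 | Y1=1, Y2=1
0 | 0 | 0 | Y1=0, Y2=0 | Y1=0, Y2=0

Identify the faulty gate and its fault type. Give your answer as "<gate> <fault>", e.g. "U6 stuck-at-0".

U4 stuck-at-1

Fault-free values for test 1 (P=0, Q=1, R=1): U1=1, U2=0, U3=1, U4=0, U5=0, U6=0, U7=1, giving Y1=0, Y2=1. Observed Y1=1, Y2=1.
Test 1: faults giving observed Y1=1, Y2=1 are {U1 stuck-at-0, U4 stuck-at-1, U5 stuck-at-1}.
Test 2 (P=0, Q=0, R=1): fault-free U1=1, U2=0, U3=1, U4=0, U5=0, U6=0, U7=1 → Y1=0, Y2=1; observed Y1=1, Y2=1. Eliminates U1 stuck-at-0.
Test 3 (P=0, Q=0, R=0): fault-free U1=0, U2=1, U3=0, U4=1, U5=0, U6=0, U7=0 → Y1=0, Y2=0; observed Y1=0, Y2=0. Eliminates U5 stuck-at-1.
Only U4 stuck-at-1 is consistent with every test.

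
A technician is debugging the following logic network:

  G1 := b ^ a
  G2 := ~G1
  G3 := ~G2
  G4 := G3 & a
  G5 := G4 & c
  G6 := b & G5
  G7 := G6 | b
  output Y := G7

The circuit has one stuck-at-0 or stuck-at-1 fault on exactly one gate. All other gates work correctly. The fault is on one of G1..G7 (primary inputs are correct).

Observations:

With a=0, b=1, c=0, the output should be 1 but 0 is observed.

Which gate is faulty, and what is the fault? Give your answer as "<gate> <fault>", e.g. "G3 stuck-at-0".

Fault-free values for test 1 (a=0, b=1, c=0): G1=1, G2=0, G3=1, G4=0, G5=0, G6=0, G7=1, giving Y=1. Observed 0.
Test 1: faults giving observed 0 are {G7 stuck-at-0}.
Only G7 stuck-at-0 is consistent with every test.

G7 stuck-at-0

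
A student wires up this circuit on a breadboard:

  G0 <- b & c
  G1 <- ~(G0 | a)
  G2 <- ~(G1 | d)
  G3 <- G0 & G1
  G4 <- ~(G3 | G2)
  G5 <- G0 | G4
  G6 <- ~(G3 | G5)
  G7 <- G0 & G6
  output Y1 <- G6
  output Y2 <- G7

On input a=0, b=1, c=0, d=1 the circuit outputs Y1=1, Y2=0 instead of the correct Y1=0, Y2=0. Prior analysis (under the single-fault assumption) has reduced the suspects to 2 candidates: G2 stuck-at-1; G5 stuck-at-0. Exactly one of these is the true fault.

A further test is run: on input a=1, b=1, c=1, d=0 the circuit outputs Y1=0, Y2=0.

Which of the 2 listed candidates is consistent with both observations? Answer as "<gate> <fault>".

G2 stuck-at-1

Evaluate each candidate on input a=1, b=1, c=1, d=0:
  G2 stuck-at-1: G0=1, G1=0, G2=1 [stuck-at-1], G3=0, G4=0, G5=1, G6=0, G7=0 → Y1=0, Y2=0 — matches
  G5 stuck-at-0: G0=1, G1=0, G2=1, G3=0, G4=0, G5=0 [stuck-at-0], G6=1, G7=1 → Y1=1, Y2=1 — eliminated
Only G2 stuck-at-1 reproduces the observed Y1=0, Y2=0.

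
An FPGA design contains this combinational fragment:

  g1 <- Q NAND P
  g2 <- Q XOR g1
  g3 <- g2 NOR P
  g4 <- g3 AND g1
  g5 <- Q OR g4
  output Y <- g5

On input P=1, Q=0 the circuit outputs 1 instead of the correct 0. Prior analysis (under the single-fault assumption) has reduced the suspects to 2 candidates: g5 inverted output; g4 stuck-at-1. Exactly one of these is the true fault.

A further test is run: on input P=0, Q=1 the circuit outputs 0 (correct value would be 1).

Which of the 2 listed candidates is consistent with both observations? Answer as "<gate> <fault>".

g5 inverted output

Evaluate each candidate on input P=0, Q=1:
  g5 inverted output: g1=1, g2=0, g3=1, g4=1, g5=0 [inverted output] → 0 — matches
  g4 stuck-at-1: g1=1, g2=0, g3=1, g4=1 [stuck-at-1], g5=1 → 1 — eliminated
Only g5 inverted output reproduces the observed 0.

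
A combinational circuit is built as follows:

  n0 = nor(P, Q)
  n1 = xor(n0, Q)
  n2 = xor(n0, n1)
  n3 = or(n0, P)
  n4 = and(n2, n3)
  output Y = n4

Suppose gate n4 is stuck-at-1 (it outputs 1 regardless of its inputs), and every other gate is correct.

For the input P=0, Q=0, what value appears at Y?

1

Propagate with n4 forced: n0=1, n1=1, n2=0, n3=1, n4=1 [stuck-at-1].
So Y = 1. (Without the fault it would be 0.)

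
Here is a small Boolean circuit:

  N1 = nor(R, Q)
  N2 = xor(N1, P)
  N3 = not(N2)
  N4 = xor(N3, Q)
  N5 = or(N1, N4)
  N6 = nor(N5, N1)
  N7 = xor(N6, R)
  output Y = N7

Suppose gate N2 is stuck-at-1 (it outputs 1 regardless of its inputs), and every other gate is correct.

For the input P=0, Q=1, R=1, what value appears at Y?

1

Propagate with N2 forced: N1=0, N2=1 [stuck-at-1], N3=0, N4=1, N5=1, N6=0, N7=1.
So Y = 1. (Without the fault it would be 0.)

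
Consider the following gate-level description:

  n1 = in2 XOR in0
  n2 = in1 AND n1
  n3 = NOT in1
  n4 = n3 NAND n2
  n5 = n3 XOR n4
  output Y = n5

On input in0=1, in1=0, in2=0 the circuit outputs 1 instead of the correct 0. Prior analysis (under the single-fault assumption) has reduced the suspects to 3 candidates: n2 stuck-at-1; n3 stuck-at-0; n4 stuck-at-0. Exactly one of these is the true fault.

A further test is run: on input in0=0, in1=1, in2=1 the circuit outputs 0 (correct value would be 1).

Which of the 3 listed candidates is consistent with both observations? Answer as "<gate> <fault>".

Evaluate each candidate on input in0=0, in1=1, in2=1:
  n2 stuck-at-1: n1=1, n2=1 [stuck-at-1], n3=0, n4=1, n5=1 → 1 — eliminated
  n3 stuck-at-0: n1=1, n2=1, n3=0 [stuck-at-0], n4=1, n5=1 → 1 — eliminated
  n4 stuck-at-0: n1=1, n2=1, n3=0, n4=0 [stuck-at-0], n5=0 → 0 — matches
Only n4 stuck-at-0 reproduces the observed 0.

n4 stuck-at-0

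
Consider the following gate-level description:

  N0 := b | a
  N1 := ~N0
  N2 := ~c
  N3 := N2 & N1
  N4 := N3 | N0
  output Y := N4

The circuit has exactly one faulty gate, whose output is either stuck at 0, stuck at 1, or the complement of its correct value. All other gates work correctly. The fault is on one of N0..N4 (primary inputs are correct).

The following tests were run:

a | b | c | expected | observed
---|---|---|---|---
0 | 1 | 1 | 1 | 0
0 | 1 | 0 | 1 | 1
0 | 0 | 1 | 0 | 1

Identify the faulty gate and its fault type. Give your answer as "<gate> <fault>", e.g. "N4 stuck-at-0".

N0 inverted output

Fault-free values for test 1 (a=0, b=1, c=1): N0=1, N1=0, N2=0, N3=0, N4=1, giving Y=1. Observed 0.
Test 1: faults giving observed 0 are {N0 stuck-at-0, N0 inverted output, N4 stuck-at-0, N4 inverted output}.
Test 2 (a=0, b=1, c=0): fault-free N0=1, N1=0, N2=1, N3=0, N4=1 → 1; observed 1. Eliminates N4 stuck-at-0, N4 inverted output.
Test 3 (a=0, b=0, c=1): fault-free N0=0, N1=1, N2=0, N3=0, N4=0 → 0; observed 1. Eliminates N0 stuck-at-0.
Only N0 inverted output is consistent with every test.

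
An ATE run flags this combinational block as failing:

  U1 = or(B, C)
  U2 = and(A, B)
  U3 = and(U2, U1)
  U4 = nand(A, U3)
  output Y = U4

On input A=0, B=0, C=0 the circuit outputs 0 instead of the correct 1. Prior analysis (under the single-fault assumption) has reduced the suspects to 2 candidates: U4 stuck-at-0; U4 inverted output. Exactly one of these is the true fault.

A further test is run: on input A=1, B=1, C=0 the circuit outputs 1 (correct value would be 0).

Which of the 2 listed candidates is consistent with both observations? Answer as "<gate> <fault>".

Evaluate each candidate on input A=1, B=1, C=0:
  U4 stuck-at-0: U1=1, U2=1, U3=1, U4=0 [stuck-at-0] → 0 — eliminated
  U4 inverted output: U1=1, U2=1, U3=1, U4=1 [inverted output] → 1 — matches
Only U4 inverted output reproduces the observed 1.

U4 inverted output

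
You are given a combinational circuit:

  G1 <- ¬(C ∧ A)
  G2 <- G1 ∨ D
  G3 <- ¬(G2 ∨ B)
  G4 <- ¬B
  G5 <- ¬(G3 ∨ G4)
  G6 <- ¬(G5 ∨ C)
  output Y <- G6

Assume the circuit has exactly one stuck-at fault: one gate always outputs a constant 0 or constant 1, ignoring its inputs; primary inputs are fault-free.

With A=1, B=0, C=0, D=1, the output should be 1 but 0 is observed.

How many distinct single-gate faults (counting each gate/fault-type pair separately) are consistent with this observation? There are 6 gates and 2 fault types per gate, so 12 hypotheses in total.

Fault-free: G1=1, G2=1, G3=0, G4=1, G5=0, G6=1 → 1. Observed 0.
  G1 stuck-at-0: output 1 ✗
  G1 stuck-at-1: output 1 ✗
  G2 stuck-at-0: output 1 ✗
  G2 stuck-at-1: output 1 ✗
  G3 stuck-at-0: output 1 ✗
  G3 stuck-at-1: output 1 ✗
  G4 stuck-at-0: output 0 ✓
  G4 stuck-at-1: output 1 ✗
  G5 stuck-at-0: output 1 ✗
  G5 stuck-at-1: output 0 ✓
  G6 stuck-at-0: output 0 ✓
  G6 stuck-at-1: output 1 ✗
Consistent faults: {G4 stuck-at-0, G5 stuck-at-1, G6 stuck-at-0} — 3 in all.

3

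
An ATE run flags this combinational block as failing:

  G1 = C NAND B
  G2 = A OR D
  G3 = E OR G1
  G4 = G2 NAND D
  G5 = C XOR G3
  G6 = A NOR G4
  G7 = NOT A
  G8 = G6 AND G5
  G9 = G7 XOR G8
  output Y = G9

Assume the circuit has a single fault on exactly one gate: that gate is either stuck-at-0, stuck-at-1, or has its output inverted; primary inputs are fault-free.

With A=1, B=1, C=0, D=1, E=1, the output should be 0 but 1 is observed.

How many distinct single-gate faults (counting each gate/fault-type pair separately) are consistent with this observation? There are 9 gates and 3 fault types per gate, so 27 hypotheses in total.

Fault-free: G1=1, G2=1, G3=1, G4=0, G5=1, G6=0, G7=0, G8=0, G9=0 → 0. Observed 1.
  G1: none of the 3 fault types match ✗
  G2: none of the 3 fault types match ✗
  G3: none of the 3 fault types match ✗
  G4: none of the 3 fault types match ✗
  G5: none of the 3 fault types match ✗
  G6: stuck-at-1, inverted output ✓; others ✗
  G7: stuck-at-1, inverted output ✓; others ✗
  G8: stuck-at-1, inverted output ✓; others ✗
  G9: stuck-at-1, inverted output ✓; others ✗
Consistent faults: {G6 stuck-at-1, G6 inverted output, G7 stuck-at-1, G7 inverted output, G8 stuck-at-1, G8 inverted output, G9 stuck-at-1, G9 inverted output} — 8 in all.

8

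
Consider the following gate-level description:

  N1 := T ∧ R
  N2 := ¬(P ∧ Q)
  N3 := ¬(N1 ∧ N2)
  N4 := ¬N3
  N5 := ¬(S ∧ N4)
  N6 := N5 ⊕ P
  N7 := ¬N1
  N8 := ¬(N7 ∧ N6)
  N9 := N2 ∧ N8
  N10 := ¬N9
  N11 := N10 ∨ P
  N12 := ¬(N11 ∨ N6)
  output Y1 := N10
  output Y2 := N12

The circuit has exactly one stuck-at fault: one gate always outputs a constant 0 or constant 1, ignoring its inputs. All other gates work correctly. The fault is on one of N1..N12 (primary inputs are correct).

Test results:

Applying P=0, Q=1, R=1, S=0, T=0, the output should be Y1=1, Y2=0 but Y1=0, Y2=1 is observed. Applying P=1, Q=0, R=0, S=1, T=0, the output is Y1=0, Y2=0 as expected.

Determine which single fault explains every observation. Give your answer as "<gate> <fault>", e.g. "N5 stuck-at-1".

Fault-free values for test 1 (P=0, Q=1, R=1, S=0, T=0): N1=0, N2=1, N3=1, N4=0, N5=1, N6=1, N7=1, N8=0, N9=0, N10=1, N11=1, N12=0, giving Y1=1, Y2=0. Observed Y1=0, Y2=1.
Test 1: faults giving observed Y1=0, Y2=1 are {N5 stuck-at-0, N6 stuck-at-0}.
Test 2 (P=1, Q=0, R=0, S=1, T=0): fault-free N1=0, N2=1, N3=1, N4=0, N5=1, N6=0, N7=1, N8=1, N9=1, N10=0, N11=1, N12=0 → Y1=0, Y2=0; observed Y1=0, Y2=0. Eliminates N5 stuck-at-0.
Only N6 stuck-at-0 is consistent with every test.

N6 stuck-at-0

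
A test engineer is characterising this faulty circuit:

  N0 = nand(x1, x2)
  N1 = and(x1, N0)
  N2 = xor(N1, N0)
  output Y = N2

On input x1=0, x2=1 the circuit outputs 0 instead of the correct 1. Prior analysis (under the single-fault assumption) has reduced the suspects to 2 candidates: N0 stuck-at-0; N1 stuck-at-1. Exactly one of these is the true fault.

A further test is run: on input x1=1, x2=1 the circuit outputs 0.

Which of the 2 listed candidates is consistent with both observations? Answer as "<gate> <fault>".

Evaluate each candidate on input x1=1, x2=1:
  N0 stuck-at-0: N0=0 [stuck-at-0], N1=0, N2=0 → 0 — matches
  N1 stuck-at-1: N0=0, N1=1 [stuck-at-1], N2=1 → 1 — eliminated
Only N0 stuck-at-0 reproduces the observed 0.

N0 stuck-at-0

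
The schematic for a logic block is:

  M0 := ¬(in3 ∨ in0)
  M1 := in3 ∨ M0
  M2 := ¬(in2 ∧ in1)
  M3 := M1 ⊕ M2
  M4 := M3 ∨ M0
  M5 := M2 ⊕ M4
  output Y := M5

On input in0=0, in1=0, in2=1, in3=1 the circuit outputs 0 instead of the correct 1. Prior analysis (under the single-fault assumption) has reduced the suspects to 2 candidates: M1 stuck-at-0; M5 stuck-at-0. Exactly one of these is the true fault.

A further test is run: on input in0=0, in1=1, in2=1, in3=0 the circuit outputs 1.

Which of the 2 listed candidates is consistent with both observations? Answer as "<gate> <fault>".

Evaluate each candidate on input in0=0, in1=1, in2=1, in3=0:
  M1 stuck-at-0: M0=1, M1=0 [stuck-at-0], M2=0, M3=0, M4=1, M5=1 → 1 — matches
  M5 stuck-at-0: M0=1, M1=1, M2=0, M3=1, M4=1, M5=0 [stuck-at-0] → 0 — eliminated
Only M1 stuck-at-0 reproduces the observed 1.

M1 stuck-at-0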